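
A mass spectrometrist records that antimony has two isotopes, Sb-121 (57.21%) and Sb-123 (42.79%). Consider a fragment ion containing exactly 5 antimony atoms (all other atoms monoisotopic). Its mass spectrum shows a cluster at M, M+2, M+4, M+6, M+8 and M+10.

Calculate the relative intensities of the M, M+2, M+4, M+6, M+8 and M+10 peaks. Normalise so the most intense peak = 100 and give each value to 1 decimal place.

The 5 Sb atoms are independent, so intensities follow the terms of (0.5721 + 0.4279)^5.
P(M) = 0.5721^5 = 0.061286
P(M+2) = 5 × 0.5721^4 × 0.4279^1 = 0.229192
P(M+4) = 10 × 0.5721^3 × 0.4279^2 = 0.342847
P(M+6) = 10 × 0.5721^2 × 0.4279^3 = 0.256431
P(M+8) = 5 × 0.5721^1 × 0.4279^4 = 0.095898
P(M+10) = 0.4279^5 = 0.014345
The M+4 peak is largest (0.342847); scaling to 100 gives 17.9 : 66.8 : 100.0 : 74.8 : 28.0 : 4.2.

17.9 : 66.8 : 100.0 : 74.8 : 28.0 : 4.2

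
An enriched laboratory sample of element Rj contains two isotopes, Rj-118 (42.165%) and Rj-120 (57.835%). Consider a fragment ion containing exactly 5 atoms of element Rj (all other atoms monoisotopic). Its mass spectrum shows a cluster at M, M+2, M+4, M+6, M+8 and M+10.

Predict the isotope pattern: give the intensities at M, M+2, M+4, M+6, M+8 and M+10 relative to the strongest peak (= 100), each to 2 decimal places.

Expanding (0.42165 + 0.57835)^5:
P(M) = 0.42165^5 = 0.013328
P(M+2) = 5 × 0.42165^4 × 0.57835^1 = 0.091405
P(M+4) = 10 × 0.42165^3 × 0.57835^2 = 0.250748
P(M+6) = 10 × 0.42165^2 × 0.57835^3 = 0.343935
P(M+8) = 5 × 0.42165^1 × 0.57835^4 = 0.235877
P(M+10) = 0.57835^5 = 0.064707
The M+6 peak is largest (0.343935); scaling to 100 gives 3.88 : 26.58 : 72.91 : 100.00 : 68.58 : 18.81.

3.88 : 26.58 : 72.91 : 100.00 : 68.58 : 18.81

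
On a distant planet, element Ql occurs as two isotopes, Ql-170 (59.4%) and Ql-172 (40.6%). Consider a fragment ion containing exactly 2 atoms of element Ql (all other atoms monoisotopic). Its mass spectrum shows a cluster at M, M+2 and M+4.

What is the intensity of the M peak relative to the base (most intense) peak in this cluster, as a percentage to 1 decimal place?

73.2%

(0.594 + 0.406)^2 gives M 0.3528, M+2 0.4823, M+4 0.1648; the largest is M+2.
P(M+2) = C(2,1) × 0.594^1 × 0.406^1 = 2 × 0.5940 × 0.4060 = 0.482328 (base)
P(M) = C(2,0) × 0.594^2 × 0.406^0 = 1 × 0.352836 × 1.0000 = 0.352836
Relative intensity = 0.352836 / 0.482328 × 100 = 73.2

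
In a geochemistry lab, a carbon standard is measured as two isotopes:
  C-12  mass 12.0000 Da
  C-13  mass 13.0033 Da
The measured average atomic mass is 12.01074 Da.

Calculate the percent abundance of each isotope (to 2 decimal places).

With x = fraction of C-12 (so C-13 is 1 − x):
12.0000·x + 13.0033·(1 − x) = 12.01074
(12.0000 − 13.0033)·x = 12.01074 − 13.0033
x = -0.99256 / -1.0033 = 0.98930 → 98.93% C-12, 1.07% C-13.

C-12: 98.93%, C-13: 1.07%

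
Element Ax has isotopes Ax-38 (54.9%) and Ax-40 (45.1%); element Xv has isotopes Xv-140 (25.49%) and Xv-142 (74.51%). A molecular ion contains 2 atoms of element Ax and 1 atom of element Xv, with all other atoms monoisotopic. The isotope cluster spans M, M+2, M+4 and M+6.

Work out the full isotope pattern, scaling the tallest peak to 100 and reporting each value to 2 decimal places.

Element Ax pattern (n=2): 0.301401 : 0.495198 : 0.203401
Element Xv pattern (n=1): 0.2549 : 0.7451
Convolve the two distributions (both contribute in 2-u steps):
  M: 0.301401×0.2549 = 0.076827
  M+2: 0.301401×0.7451 + 0.495198×0.2549 = 0.350800
  M+4: 0.495198×0.7451 + 0.203401×0.2549 = 0.420819
  M+6: 0.203401×0.7451 = 0.151554
Scale to base peak (0.420819) = 100: 18.26 : 83.36 : 100.00 : 36.01

18.26 : 83.36 : 100.00 : 36.01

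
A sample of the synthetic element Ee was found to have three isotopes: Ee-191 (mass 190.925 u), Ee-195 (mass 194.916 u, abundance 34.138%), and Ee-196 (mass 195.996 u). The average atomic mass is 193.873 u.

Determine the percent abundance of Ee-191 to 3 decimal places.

Let x and y be the fractions of Ee-191 and Ee-196. Then x + y = 1 − 0.34138 = 0.65862 and 190.925x + 195.996y = 193.873 − 0.34138×194.916 = 127.33257592.
Substituting: 190.925x + 195.996(0.65862 − x) = 127.33257592
(190.925 − 195.996)x = -1.7543096  ⇒  x = 0.34595, y = 0.31267
Ee-191: 34.595%, Ee-196: 31.267%.

34.595%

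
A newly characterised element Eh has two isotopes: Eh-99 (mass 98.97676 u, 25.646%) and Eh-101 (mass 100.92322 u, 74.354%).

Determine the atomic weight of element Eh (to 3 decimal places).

100.424 u

Ar = Σ fᵢ·mᵢ = 0.25646 × 98.97676 + 0.74354 × 100.92322
= 25.383580 + 75.040451 = 100.424031 u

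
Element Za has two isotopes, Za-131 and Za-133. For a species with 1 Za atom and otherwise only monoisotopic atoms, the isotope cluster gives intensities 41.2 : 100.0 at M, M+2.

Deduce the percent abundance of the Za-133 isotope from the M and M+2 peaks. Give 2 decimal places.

If p is the fraction of Za that is Za-131, then I(M+2)/I(M) = [C(1,1)·p^0·(1−p)] / p^1 = 1·(1−p)/p = 100.0/41.2 = 2.4272
(1−p)/p = 2.4272/1 = 2.4272  ⇒  p = 1/(1 + 2.4272) = 0.2918
Za-131: 29.18%, Za-133: 70.82%.

70.82%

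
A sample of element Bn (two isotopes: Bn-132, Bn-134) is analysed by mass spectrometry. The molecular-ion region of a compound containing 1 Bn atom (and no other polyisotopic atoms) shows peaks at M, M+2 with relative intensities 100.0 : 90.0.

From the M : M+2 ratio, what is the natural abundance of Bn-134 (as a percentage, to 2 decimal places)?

Write p for the Bn-132 fraction. I(M+2)/I(M) = [C(1,1)·p^0·(1−p)] / p^1 = 1·(1−p)/p = 90.0/100.0 = 0.9000
(1−p)/p = 0.9000/1 = 0.9000  ⇒  p = 1/(1 + 0.9000) = 0.5263
Bn-132: 52.63%, Bn-134: 47.37%.

47.37%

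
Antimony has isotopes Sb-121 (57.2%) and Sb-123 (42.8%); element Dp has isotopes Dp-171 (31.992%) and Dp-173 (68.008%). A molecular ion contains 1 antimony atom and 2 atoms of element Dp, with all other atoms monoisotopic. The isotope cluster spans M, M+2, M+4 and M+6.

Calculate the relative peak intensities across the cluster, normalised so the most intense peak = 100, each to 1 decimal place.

13.0 : 64.9 : 100.0 : 43.9

Antimony pattern (n=1): 0.5720 : 0.4280
Element Dp pattern (n=2): 0.10234881 : 0.43514239 : 0.46250881
Convolve the two distributions (both contribute in 2-u steps):
  M: 0.5720×0.10234881 = 0.058544
  M+2: 0.5720×0.43514239 + 0.4280×0.10234881 = 0.292707
  M+4: 0.5720×0.46250881 + 0.4280×0.43514239 = 0.450796
  M+6: 0.4280×0.46250881 = 0.197954
Scale to base peak (0.450796) = 100: 13.0 : 64.9 : 100.0 : 43.9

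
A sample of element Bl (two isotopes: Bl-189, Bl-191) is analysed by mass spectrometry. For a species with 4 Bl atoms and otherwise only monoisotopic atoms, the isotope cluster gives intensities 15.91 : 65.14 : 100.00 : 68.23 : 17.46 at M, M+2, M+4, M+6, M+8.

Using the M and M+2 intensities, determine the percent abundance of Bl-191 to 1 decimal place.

If p is the fraction of Bl that is Bl-189, then I(M+2)/I(M) = [C(4,1)·p^3·(1−p)] / p^4 = 4·(1−p)/p = 65.14/15.91 = 4.0943
(1−p)/p = 4.0943/4 = 1.0236  ⇒  p = 1/(1 + 1.0236) = 0.4942
Bl-189: 49.4%, Bl-191: 50.6%.

50.6%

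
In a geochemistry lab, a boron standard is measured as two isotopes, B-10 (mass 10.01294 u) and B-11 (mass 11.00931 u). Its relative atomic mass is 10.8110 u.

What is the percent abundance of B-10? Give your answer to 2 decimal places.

Let x be the fractional abundance of B-10; then B-11 has abundance 1 − x.
10.01294·x + 11.00931·(1 − x) = 10.8110
(10.01294 − 11.00931)·x = 10.8110 − 11.00931
x = -0.19831 / -0.99637 = 0.19903 → 19.90% B-10, 80.10% B-11.

19.90%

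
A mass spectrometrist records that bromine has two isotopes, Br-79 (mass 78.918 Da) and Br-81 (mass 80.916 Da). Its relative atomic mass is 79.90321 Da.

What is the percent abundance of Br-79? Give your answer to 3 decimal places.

Writing the weighted mean with unknown fraction x of Br-79:
78.918·x + 80.916·(1 − x) = 79.90321
(78.918 − 80.916)·x = 79.90321 − 80.916
x = -1.01279 / -1.998 = 0.50690 → 50.690% Br-79, 49.310% Br-81.

50.690%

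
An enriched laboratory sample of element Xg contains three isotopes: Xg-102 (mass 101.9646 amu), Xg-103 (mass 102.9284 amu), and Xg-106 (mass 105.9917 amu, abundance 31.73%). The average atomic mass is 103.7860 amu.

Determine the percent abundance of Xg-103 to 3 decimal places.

Let x and y be the fractions of Xg-102 and Xg-103. Then x + y = 1 − 0.3173 = 0.6827 and 101.9646x + 102.9284y = 103.7860 − 0.3173×105.9917 = 70.15483359.
Substituting: 101.9646x + 102.9284(0.6827 − x) = 70.15483359
(101.9646 − 102.9284)x = -0.11438509  ⇒  x = 0.11868, y = 0.56402
Xg-102: 11.868%, Xg-103: 56.402%.

56.402%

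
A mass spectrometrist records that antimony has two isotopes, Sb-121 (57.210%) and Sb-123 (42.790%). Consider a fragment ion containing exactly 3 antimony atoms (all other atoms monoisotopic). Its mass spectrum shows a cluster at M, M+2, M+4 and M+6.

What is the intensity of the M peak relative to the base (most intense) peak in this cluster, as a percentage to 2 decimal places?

44.57%

(0.57210 + 0.42790)^3 gives M 0.1872, M+2 0.4202, M+4 0.3143, M+6 0.0783; the largest is M+2.
P(M+2) = C(3,1) × 0.57210^2 × 0.42790^1 = 3 × 0.32729841 × 0.4279 = 0.420153 (base)
P(M) = C(3,0) × 0.57210^3 × 0.42790^0 = 1 × 0.18724742 × 1.0000 = 0.187247
Relative intensity = 0.187247 / 0.420153 × 100 = 44.57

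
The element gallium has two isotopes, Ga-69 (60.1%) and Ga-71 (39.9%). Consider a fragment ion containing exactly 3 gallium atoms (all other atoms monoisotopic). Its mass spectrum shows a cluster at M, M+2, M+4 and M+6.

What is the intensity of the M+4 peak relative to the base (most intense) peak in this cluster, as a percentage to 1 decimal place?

66.4%

Binomial terms of (0.601 + 0.399)^3: M 0.2171, M+2 0.4324, M+4 0.2870, M+6 0.0635 → M+2 is the base peak.
P(M+2) = C(3,1) × 0.601^2 × 0.399^1 = 3 × 0.361201 × 0.3990 = 0.432358 (base)
P(M+4) = C(3,2) × 0.601^1 × 0.399^2 = 3 × 0.6010 × 0.159201 = 0.287039
Relative intensity = 0.287039 / 0.432358 × 100 = 66.4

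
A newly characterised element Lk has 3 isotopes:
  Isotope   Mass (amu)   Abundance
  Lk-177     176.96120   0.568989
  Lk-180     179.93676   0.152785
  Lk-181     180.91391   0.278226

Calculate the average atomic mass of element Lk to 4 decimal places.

178.5156 amu

The abundance-weighted mean is 0.568989 × 176.96120 + 0.152785 × 179.93676 + 0.278226 × 180.91391
= 100.688976 + 27.491638 + 50.334954 = 178.515568 amu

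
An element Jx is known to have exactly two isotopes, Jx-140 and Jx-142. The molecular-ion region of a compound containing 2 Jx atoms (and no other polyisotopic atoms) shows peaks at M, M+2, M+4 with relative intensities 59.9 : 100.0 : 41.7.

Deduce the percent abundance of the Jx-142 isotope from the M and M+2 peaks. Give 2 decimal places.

45.50%

Write p for the Jx-140 fraction. I(M+2)/I(M) = [C(2,1)·p^1·(1−p)] / p^2 = 2·(1−p)/p = 100.0/59.9 = 1.6694
(1−p)/p = 1.6694/2 = 0.8347  ⇒  p = 1/(1 + 0.8347) = 0.5450
Jx-140: 54.50%, Jx-142: 45.50%.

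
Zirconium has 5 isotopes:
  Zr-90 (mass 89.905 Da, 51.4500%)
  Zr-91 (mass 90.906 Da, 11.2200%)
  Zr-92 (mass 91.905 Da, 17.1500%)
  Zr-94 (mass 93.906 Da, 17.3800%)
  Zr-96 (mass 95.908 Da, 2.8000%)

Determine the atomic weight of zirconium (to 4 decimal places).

Weight each isotope mass by its fractional abundance: 0.514500 × 89.905 + 0.112200 × 90.906 + 0.171500 × 91.905 + 0.173800 × 93.906 + 0.028000 × 95.908
= 46.25612 + 10.19965 + 15.76171 + 16.32086 + 2.68542 = 91.22376 Da

91.2238 Da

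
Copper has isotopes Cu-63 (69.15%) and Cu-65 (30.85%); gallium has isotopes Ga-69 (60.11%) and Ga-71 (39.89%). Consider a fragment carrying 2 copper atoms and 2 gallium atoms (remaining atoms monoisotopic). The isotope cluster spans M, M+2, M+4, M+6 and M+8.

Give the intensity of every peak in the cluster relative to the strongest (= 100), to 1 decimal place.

Copper pattern (n=2): 0.47817225 : 0.4266555 : 0.09517225
Gallium pattern (n=2): 0.36132121 : 0.47955758 : 0.15912121
Convolve the two distributions (both contribute in 2-u steps):
  M: 0.47817225×0.36132121 = 0.172774
  M+2: 0.47817225×0.47955758 + 0.4266555×0.36132121 = 0.383471
  M+4: 0.47817225×0.15912121 + 0.4266555×0.47955758 + 0.09517225×0.36132121 = 0.315081
  M+6: 0.4266555×0.15912121 + 0.09517225×0.47955758 = 0.113531
  M+8: 0.09517225×0.15912121 = 0.015144
Scale to base peak (0.383471) = 100: 45.1 : 100.0 : 82.2 : 29.6 : 3.9

45.1 : 100.0 : 82.2 : 29.6 : 3.9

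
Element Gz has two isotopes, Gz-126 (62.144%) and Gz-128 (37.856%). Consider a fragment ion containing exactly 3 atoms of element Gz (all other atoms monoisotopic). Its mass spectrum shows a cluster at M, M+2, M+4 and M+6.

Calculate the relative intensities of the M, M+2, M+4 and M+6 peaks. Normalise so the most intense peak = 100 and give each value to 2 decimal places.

The 3 Gz atoms are independent, so intensities follow the terms of (0.62144 + 0.37856)^3.
P(M) = 0.62144^3 = 0.239992
P(M+2) = 3 × 0.62144^2 × 0.37856^1 = 0.438586
P(M+4) = 3 × 0.62144^1 × 0.37856^2 = 0.267171
P(M+6) = 0.37856^3 = 0.054251
The M+2 peak is largest (0.438586); scaling to 100 gives 54.72 : 100.00 : 60.92 : 12.37.

54.72 : 100.00 : 60.92 : 12.37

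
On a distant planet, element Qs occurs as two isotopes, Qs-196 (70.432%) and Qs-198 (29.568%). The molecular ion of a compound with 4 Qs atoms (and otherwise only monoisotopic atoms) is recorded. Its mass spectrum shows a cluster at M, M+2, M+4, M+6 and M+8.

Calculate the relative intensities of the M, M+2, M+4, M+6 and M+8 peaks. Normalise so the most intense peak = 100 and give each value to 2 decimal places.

59.55 : 100.00 : 62.97 : 17.62 : 1.85

The 4 Qs atoms are independent, so intensities follow the terms of (0.70432 + 0.29568)^4.
P(M) = 0.70432^4 = 0.246082
P(M+2) = 4 × 0.70432^3 × 0.29568^1 = 0.413230
P(M+4) = 6 × 0.70432^2 × 0.29568^2 = 0.260217
P(M+6) = 4 × 0.70432^1 × 0.29568^3 = 0.072828
P(M+8) = 0.29568^4 = 0.007643
The M+2 peak is largest (0.413230); scaling to 100 gives 59.55 : 100.00 : 62.97 : 17.62 : 1.85.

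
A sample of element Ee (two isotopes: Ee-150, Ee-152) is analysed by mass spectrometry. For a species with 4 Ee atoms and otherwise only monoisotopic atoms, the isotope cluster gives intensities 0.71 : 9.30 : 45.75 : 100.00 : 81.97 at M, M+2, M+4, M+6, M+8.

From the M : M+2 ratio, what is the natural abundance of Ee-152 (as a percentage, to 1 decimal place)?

76.6%

If p is the fraction of Ee that is Ee-150, then I(M+2)/I(M) = [C(4,1)·p^3·(1−p)] / p^4 = 4·(1−p)/p = 9.30/0.71 = 13.0986
(1−p)/p = 13.0986/4 = 3.2746  ⇒  p = 1/(1 + 3.2746) = 0.2339
Ee-150: 23.4%, Ee-152: 76.6%.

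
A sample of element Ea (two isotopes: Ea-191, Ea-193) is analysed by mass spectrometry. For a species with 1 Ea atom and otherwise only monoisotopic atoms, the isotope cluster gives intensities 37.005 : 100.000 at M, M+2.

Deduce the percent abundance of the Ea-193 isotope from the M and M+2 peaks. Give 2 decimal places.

Let p = fractional abundance of Ea-191. I(M+2)/I(M) = [C(1,1)·p^0·(1−p)] / p^1 = 1·(1−p)/p = 100.000/37.005 = 2.7023
(1−p)/p = 2.7023/1 = 2.7023  ⇒  p = 1/(1 + 2.7023) = 0.2701
Ea-191: 27.01%, Ea-193: 72.99%.

72.99%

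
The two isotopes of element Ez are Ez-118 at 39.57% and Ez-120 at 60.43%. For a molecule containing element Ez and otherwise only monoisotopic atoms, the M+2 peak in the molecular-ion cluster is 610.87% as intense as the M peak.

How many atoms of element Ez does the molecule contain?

With n Ez atoms, P(M+2)/P(M) = C(n,1)·p^(n−1)q / p^n = n·q/p = n · 0.6043/0.3957.
n = 6.1087 × 0.3957/0.6043 = 4.00 ≈ 4

4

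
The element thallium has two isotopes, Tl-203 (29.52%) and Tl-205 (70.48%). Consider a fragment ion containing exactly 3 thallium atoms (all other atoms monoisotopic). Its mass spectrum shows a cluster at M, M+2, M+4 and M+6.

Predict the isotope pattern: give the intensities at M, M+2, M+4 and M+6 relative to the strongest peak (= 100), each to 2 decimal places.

5.85 : 41.88 : 100.00 : 79.58

The 3 Tl atoms are independent, so intensities follow the terms of (0.2952 + 0.7048)^3.
P(M) = 0.2952^3 = 0.025725
P(M+2) = 3 × 0.2952^2 × 0.7048^1 = 0.184255
P(M+4) = 3 × 0.2952^1 × 0.7048^2 = 0.439916
P(M+6) = 0.7048^3 = 0.350104
The M+4 peak is largest (0.439916); scaling to 100 gives 5.85 : 41.88 : 100.00 : 79.58.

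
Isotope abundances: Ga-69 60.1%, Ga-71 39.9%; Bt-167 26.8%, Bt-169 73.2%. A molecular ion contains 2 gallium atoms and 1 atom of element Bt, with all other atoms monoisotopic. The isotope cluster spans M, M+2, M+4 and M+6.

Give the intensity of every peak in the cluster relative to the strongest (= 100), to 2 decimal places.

24.59 : 99.80 : 100.00 : 29.60

Gallium pattern (n=2): 0.361201 : 0.479598 : 0.159201
Element Bt pattern (n=1): 0.2680 : 0.7320
Convolve the two distributions (both contribute in 2-u steps):
  M: 0.361201×0.2680 = 0.096802
  M+2: 0.361201×0.7320 + 0.479598×0.2680 = 0.392931
  M+4: 0.479598×0.7320 + 0.159201×0.2680 = 0.393732
  M+6: 0.159201×0.7320 = 0.116535
Scale to base peak (0.393732) = 100: 24.59 : 99.80 : 100.00 : 29.60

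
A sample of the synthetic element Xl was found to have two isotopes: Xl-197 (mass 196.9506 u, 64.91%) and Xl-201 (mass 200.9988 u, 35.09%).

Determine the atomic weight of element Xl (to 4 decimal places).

198.3711 u

Average mass = Σ (abundance × isotope mass) = 0.6491 × 196.9506 + 0.3509 × 200.9988
= 127.84063 + 70.53048 = 198.37111 u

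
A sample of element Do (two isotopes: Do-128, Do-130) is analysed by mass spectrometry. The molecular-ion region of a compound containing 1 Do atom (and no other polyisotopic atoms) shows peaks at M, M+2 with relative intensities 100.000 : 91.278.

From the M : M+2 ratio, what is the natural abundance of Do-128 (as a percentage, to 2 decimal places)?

52.28%

Write p for the Do-128 fraction. I(M+2)/I(M) = [C(1,1)·p^0·(1−p)] / p^1 = 1·(1−p)/p = 91.278/100.000 = 0.9128
(1−p)/p = 0.9128/1 = 0.9128  ⇒  p = 1/(1 + 0.9128) = 0.5228
Do-128: 52.28%, Do-130: 47.72%.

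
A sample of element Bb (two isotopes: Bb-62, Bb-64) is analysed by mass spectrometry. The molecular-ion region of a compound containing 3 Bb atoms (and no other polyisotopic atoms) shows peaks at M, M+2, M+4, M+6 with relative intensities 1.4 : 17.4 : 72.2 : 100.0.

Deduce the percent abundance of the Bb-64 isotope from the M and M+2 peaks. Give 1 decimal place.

If p is the fraction of Bb that is Bb-62, then I(M+2)/I(M) = [C(3,1)·p^2·(1−p)] / p^3 = 3·(1−p)/p = 17.4/1.4 = 12.4286
(1−p)/p = 12.4286/3 = 4.1429  ⇒  p = 1/(1 + 4.1429) = 0.1944
Bb-62: 19.4%, Bb-64: 80.6%.

80.6%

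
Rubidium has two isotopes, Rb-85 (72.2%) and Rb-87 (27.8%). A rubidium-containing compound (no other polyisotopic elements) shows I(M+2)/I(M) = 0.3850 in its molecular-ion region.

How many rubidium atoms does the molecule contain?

1

For n independent Rb atoms, I(M+2)/I(M) = n · (abundance Rb-87) / (abundance Rb-85) = n · 0.278/0.722.
n = 0.3850 × 0.722/0.278 = 1.00 ≈ 1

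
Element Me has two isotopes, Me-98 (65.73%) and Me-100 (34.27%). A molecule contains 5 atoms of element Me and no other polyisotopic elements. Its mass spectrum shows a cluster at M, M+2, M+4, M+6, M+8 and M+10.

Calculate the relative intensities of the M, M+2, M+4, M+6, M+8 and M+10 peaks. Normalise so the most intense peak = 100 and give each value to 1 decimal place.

Each Me atom is independently Me-98 (p = 0.6573) or Me-100 (q = 0.3427); the cluster is the binomial expansion (p + q)^5.
P(M) = 0.6573^5 = 0.122693
P(M+2) = 5 × 0.6573^4 × 0.3427^1 = 0.319844
P(M+4) = 10 × 0.6573^3 × 0.3427^2 = 0.333518
P(M+6) = 10 × 0.6573^2 × 0.3427^3 = 0.173888
P(M+8) = 5 × 0.6573^1 × 0.3427^4 = 0.045330
P(M+10) = 0.3427^5 = 0.004727
The M+4 peak is largest (0.333518); scaling to 100 gives 36.8 : 95.9 : 100.0 : 52.1 : 13.6 : 1.4.

36.8 : 95.9 : 100.0 : 52.1 : 13.6 : 1.4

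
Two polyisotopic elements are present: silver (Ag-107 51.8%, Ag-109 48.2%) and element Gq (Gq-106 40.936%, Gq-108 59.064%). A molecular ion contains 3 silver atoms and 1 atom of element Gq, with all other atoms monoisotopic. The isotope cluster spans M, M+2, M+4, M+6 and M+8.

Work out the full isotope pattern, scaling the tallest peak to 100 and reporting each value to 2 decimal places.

15.09 : 63.91 : 100.00 : 68.73 : 17.55

Silver pattern (n=3): 0.13899183 : 0.3879965 : 0.3610315 : 0.11198017
Element Gq pattern (n=1): 0.40936 : 0.59064
Convolve the two distributions (both contribute in 2-u steps):
  M: 0.13899183×0.40936 = 0.056898
  M+2: 0.13899183×0.59064 + 0.3879965×0.40936 = 0.240924
  M+4: 0.3879965×0.59064 + 0.3610315×0.40936 = 0.376958
  M+6: 0.3610315×0.59064 + 0.11198017×0.40936 = 0.259080
  M+8: 0.11198017×0.59064 = 0.066140
Scale to base peak (0.376958) = 100: 15.09 : 63.91 : 100.00 : 68.73 : 17.55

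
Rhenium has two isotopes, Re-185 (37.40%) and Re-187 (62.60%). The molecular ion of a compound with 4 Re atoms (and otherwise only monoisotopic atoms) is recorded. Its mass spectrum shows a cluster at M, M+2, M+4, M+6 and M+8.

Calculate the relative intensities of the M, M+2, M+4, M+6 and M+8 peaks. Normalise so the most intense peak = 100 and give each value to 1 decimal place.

Each Re atom is independently Re-185 (p = 0.3740) or Re-187 (q = 0.6260); the cluster is the binomial expansion (p + q)^4.
P(M) = 0.3740^4 = 0.019565
P(M+2) = 4 × 0.3740^3 × 0.6260^1 = 0.130993
P(M+4) = 6 × 0.3740^2 × 0.6260^2 = 0.328884
P(M+6) = 4 × 0.3740^1 × 0.6260^3 = 0.366990
P(M+8) = 0.6260^4 = 0.153567
The M+6 peak is largest (0.366990); scaling to 100 gives 5.3 : 35.7 : 89.6 : 100.0 : 41.8.

5.3 : 35.7 : 89.6 : 100.0 : 41.8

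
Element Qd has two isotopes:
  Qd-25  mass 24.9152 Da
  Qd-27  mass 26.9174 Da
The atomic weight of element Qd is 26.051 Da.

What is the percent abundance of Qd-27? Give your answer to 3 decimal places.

56.728%

With x = fraction of Qd-25 (so Qd-27 is 1 − x):
24.9152·x + 26.9174·(1 − x) = 26.051
(24.9152 − 26.9174)·x = 26.051 − 26.9174
x = -0.8664 / -2.0022 = 0.43272 → 43.272% Qd-25, 56.728% Qd-27.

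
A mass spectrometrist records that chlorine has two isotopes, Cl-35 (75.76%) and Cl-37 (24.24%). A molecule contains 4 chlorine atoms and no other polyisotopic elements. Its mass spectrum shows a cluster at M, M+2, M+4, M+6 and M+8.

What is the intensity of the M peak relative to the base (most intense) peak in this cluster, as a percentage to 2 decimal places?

78.14%

(0.7576 + 0.2424)^4 gives M 0.3294, M+2 0.4216, M+4 0.2023, M+6 0.0432, M+8 0.0035; the largest is M+2.
P(M+2) = C(4,1) × 0.7576^3 × 0.2424^1 = 4 × 0.4348304 × 0.2424 = 0.421612 (base)
P(M) = C(4,0) × 0.7576^4 × 0.2424^0 = 1 × 0.32942751 × 1.0000 = 0.329428
Relative intensity = 0.329428 / 0.421612 × 100 = 78.14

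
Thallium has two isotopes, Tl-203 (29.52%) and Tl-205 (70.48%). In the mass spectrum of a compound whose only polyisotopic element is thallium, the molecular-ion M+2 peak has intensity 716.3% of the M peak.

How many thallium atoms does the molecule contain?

3

With n Tl atoms, P(M+2)/P(M) = C(n,1)·p^(n−1)q / p^n = n·q/p = n · 0.7048/0.2952.
n = 7.163 × 0.2952/0.7048 = 3.00 ≈ 3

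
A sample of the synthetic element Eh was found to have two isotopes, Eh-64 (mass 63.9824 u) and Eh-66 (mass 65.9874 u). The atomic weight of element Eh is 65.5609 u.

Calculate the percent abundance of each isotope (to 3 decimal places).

Let x be the fractional abundance of Eh-64; then Eh-66 has abundance 1 − x.
63.9824·x + 65.9874·(1 − x) = 65.5609
(63.9824 − 65.9874)·x = 65.5609 − 65.9874
x = -0.4265 / -2.0050 = 0.21272 → 21.272% Eh-64, 78.728% Eh-66.

Eh-64: 21.272%, Eh-66: 78.728%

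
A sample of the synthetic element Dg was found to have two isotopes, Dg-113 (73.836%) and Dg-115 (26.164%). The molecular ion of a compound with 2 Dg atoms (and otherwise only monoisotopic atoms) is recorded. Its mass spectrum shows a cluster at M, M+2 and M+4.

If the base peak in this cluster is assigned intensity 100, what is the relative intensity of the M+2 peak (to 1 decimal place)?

(0.73836 + 0.26164)^2 gives M 0.5452, M+2 0.3864, M+4 0.0685; the largest is M.
P(M) = C(2,0) × 0.73836^2 × 0.26164^0 = 1 × 0.54517549 × 1.0000 = 0.545175 (base)
P(M+2) = C(2,1) × 0.73836^1 × 0.26164^1 = 2 × 0.73836 × 0.26164 = 0.386369
Relative intensity = 0.386369 / 0.545175 × 100 = 70.9

70.9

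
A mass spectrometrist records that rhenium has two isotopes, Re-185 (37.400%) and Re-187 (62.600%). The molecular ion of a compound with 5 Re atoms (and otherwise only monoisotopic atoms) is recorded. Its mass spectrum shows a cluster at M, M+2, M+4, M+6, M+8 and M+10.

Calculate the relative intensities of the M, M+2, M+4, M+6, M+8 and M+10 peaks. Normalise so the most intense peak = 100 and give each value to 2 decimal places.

Each Re atom is independently Re-185 (p = 0.37400) or Re-187 (q = 0.62600); the cluster is the binomial expansion (p + q)^5.
P(M) = 0.37400^5 = 0.007317
P(M+2) = 5 × 0.37400^4 × 0.62600^1 = 0.061239
P(M+4) = 10 × 0.37400^3 × 0.62600^2 = 0.205005
P(M+6) = 10 × 0.37400^2 × 0.62600^3 = 0.343136
P(M+8) = 5 × 0.37400^1 × 0.62600^4 = 0.287170
P(M+10) = 0.62600^5 = 0.096133
The M+6 peak is largest (0.343136); scaling to 100 gives 2.13 : 17.85 : 59.74 : 100.00 : 83.69 : 28.02.

2.13 : 17.85 : 59.74 : 100.00 : 83.69 : 28.02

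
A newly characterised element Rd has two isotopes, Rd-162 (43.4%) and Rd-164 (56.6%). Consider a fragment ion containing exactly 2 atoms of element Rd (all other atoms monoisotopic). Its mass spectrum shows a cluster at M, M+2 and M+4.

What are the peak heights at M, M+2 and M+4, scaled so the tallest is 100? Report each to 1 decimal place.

38.3 : 100.0 : 65.2

Each Rd atom is independently Rd-162 (p = 0.434) or Rd-164 (q = 0.566); the cluster is the binomial expansion (p + q)^2.
P(M) = 0.434^2 = 0.188356
P(M+2) = 2 × 0.434^1 × 0.566^1 = 0.491288
P(M+4) = 0.566^2 = 0.320356
The M+2 peak is largest (0.491288); scaling to 100 gives 38.3 : 100.0 : 65.2.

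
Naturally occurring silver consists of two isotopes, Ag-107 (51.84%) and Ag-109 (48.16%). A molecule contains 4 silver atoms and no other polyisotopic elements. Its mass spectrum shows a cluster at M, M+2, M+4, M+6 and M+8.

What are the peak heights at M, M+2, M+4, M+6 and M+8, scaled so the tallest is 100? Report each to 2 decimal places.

19.31 : 71.76 : 100.00 : 61.93 : 14.38

Expanding (0.5184 + 0.4816)^4:
P(M) = 0.5184^4 = 0.072220
P(M+2) = 4 × 0.5184^3 × 0.4816^1 = 0.268375
P(M+4) = 6 × 0.5184^2 × 0.4816^2 = 0.373985
P(M+6) = 4 × 0.5184^1 × 0.4816^3 = 0.231624
P(M+8) = 0.4816^4 = 0.053795
The M+4 peak is largest (0.373985); scaling to 100 gives 19.31 : 71.76 : 100.00 : 61.93 : 14.38.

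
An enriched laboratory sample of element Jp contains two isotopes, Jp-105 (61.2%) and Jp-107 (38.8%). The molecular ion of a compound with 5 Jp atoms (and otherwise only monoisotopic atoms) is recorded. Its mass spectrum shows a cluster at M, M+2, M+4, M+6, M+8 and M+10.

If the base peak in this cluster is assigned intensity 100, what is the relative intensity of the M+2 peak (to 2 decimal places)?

(0.612 + 0.388)^5 gives M 0.0859, M+2 0.2721, M+4 0.3451, M+6 0.2188, M+8 0.0694, M+10 0.0088; the largest is M+4.
P(M+4) = C(5,2) × 0.612^3 × 0.388^2 = 10 × 0.22922093 × 0.150544 = 0.345078 (base)
P(M+2) = C(5,1) × 0.612^4 × 0.388^1 = 5 × 0.14028321 × 0.3880 = 0.272149
Relative intensity = 0.272149 / 0.345078 × 100 = 78.87

78.87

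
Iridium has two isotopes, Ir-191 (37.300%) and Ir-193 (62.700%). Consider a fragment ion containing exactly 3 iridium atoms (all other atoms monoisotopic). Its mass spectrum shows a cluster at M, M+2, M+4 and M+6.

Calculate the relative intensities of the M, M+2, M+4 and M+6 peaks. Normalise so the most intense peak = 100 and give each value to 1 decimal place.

Each Ir atom is independently Ir-191 (p = 0.37300) or Ir-193 (q = 0.62700); the cluster is the binomial expansion (p + q)^3.
P(M) = 0.37300^3 = 0.051895
P(M+2) = 3 × 0.37300^2 × 0.62700^1 = 0.261702
P(M+4) = 3 × 0.37300^1 × 0.62700^2 = 0.439911
P(M+6) = 0.62700^3 = 0.246492
The M+4 peak is largest (0.439911); scaling to 100 gives 11.8 : 59.5 : 100.0 : 56.0.

11.8 : 59.5 : 100.0 : 56.0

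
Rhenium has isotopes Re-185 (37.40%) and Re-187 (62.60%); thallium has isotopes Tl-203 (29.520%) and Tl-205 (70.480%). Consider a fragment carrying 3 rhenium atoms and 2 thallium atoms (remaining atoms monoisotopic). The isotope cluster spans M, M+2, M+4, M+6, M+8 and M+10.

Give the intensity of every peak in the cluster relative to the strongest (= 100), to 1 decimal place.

Rhenium pattern (n=3): 0.05231362 : 0.26268713 : 0.43968487 : 0.24531438
Thallium pattern (n=2): 0.08714304 : 0.41611392 : 0.49674304
Convolve the two distributions (both contribute in 2-u steps):
  M: 0.05231362×0.08714304 = 0.004559
  M+2: 0.05231362×0.41611392 + 0.26268713×0.08714304 = 0.044660
  M+4: 0.05231362×0.49674304 + 0.26268713×0.41611392 + 0.43968487×0.08714304 = 0.173610
  M+6: 0.26268713×0.49674304 + 0.43968487×0.41611392 + 0.24531438×0.08714304 = 0.334824
  M+8: 0.43968487×0.49674304 + 0.24531438×0.41611392 = 0.320489
  M+10: 0.24531438×0.49674304 = 0.121858
Scale to base peak (0.334824) = 100: 1.4 : 13.3 : 51.9 : 100.0 : 95.7 : 36.4

1.4 : 13.3 : 51.9 : 100.0 : 95.7 : 36.4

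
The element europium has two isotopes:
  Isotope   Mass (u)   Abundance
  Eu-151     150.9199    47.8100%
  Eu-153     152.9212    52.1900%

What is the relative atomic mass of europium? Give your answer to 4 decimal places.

151.9644 u

The abundance-weighted mean is 0.478100 × 150.9199 + 0.521900 × 152.9212
= 72.15480 + 79.80957 = 151.96437 u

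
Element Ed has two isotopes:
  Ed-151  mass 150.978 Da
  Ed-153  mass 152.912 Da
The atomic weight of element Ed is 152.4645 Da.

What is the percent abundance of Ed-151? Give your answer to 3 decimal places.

With x = fraction of Ed-151 (so Ed-153 is 1 − x):
150.978·x + 152.912·(1 − x) = 152.4645
(150.978 − 152.912)·x = 152.4645 − 152.912
x = -0.4475 / -1.934 = 0.23139 → 23.139% Ed-151, 76.861% Ed-153.

23.139%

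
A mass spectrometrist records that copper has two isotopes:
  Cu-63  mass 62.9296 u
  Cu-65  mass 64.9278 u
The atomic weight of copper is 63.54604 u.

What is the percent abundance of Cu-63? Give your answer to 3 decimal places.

69.150%

Let x be the fractional abundance of Cu-63; then Cu-65 has abundance 1 − x.
62.9296·x + 64.9278·(1 − x) = 63.54604
(62.9296 − 64.9278)·x = 63.54604 − 64.9278
x = -1.38176 / -1.9982 = 0.69150 → 69.150% Cu-63, 30.850% Cu-65.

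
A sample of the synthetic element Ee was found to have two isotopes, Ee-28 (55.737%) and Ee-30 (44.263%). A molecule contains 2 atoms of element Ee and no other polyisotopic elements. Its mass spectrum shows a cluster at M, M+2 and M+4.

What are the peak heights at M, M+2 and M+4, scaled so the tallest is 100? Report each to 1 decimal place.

Expanding (0.55737 + 0.44263)^2:
P(M) = 0.55737^2 = 0.310661
P(M+2) = 2 × 0.55737^1 × 0.44263^1 = 0.493417
P(M+4) = 0.44263^2 = 0.195921
The M+2 peak is largest (0.493417); scaling to 100 gives 63.0 : 100.0 : 39.7.

63.0 : 100.0 : 39.7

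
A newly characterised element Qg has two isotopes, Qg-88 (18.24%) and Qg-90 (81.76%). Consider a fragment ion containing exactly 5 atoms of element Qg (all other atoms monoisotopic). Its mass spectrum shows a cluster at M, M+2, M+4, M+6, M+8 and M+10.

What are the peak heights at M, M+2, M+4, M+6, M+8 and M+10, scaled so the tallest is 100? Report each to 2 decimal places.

Expanding (0.1824 + 0.8176)^5:
P(M) = 0.1824^5 = 0.000202
P(M+2) = 5 × 0.1824^4 × 0.8176^1 = 0.004525
P(M+4) = 10 × 0.1824^3 × 0.8176^2 = 0.040565
P(M+6) = 10 × 0.1824^2 × 0.8176^3 = 0.181833
P(M+8) = 5 × 0.1824^1 × 0.8176^4 = 0.407529
P(M+10) = 0.8176^5 = 0.365346
The M+8 peak is largest (0.407529); scaling to 100 gives 0.05 : 1.11 : 9.95 : 44.62 : 100.00 : 89.65.

0.05 : 1.11 : 9.95 : 44.62 : 100.00 : 89.65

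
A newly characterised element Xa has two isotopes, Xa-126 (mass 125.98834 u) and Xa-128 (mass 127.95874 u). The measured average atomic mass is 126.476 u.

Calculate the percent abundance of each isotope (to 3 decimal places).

Xa-126: 75.251%, Xa-128: 24.749%

With x = fraction of Xa-126 (so Xa-128 is 1 − x):
125.98834·x + 127.95874·(1 − x) = 126.476
(125.98834 − 127.95874)·x = 126.476 − 127.95874
x = -1.48274 / -1.97040 = 0.75251 → 75.251% Xa-126, 24.749% Xa-128.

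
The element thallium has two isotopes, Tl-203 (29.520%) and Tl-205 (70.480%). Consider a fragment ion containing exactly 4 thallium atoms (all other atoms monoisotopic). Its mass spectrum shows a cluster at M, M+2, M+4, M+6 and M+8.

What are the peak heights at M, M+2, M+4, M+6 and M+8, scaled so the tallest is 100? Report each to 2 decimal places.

1.84 : 17.54 : 62.83 : 100.00 : 59.69

Expanding (0.29520 + 0.70480)^4:
P(M) = 0.29520^4 = 0.007594
P(M+2) = 4 × 0.29520^3 × 0.70480^1 = 0.072523
P(M+4) = 6 × 0.29520^2 × 0.70480^2 = 0.259726
P(M+6) = 4 × 0.29520^1 × 0.70480^3 = 0.413403
P(M+8) = 0.70480^4 = 0.246754
The M+6 peak is largest (0.413403); scaling to 100 gives 1.84 : 17.54 : 62.83 : 100.00 : 59.69.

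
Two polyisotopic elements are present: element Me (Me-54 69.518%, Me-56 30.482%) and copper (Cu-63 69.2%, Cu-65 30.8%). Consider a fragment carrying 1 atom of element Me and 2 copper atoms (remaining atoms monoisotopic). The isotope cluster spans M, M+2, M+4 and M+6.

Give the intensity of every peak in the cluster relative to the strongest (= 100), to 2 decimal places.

Element Me pattern (n=1): 0.69518 : 0.30482
Copper pattern (n=2): 0.478864 : 0.426272 : 0.094864
Convolve the two distributions (both contribute in 2-u steps):
  M: 0.69518×0.478864 = 0.332897
  M+2: 0.69518×0.426272 + 0.30482×0.478864 = 0.442303
  M+4: 0.69518×0.094864 + 0.30482×0.426272 = 0.195884
  M+6: 0.30482×0.094864 = 0.028916
Scale to base peak (0.442303) = 100: 75.26 : 100.00 : 44.29 : 6.54

75.26 : 100.00 : 44.29 : 6.54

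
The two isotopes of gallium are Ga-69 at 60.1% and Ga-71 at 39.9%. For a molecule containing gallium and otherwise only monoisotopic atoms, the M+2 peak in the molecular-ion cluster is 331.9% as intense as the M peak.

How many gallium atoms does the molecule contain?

5

The M+2/M ratio from n Ga atoms is n · q/p = n · 0.399/0.601.
n = 3.319 × 0.601/0.399 = 5.00 ≈ 5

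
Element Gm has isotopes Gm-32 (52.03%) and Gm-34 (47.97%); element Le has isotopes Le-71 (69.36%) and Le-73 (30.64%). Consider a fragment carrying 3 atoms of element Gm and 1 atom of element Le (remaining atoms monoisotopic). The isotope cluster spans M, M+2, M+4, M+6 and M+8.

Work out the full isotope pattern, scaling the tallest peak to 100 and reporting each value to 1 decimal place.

Element Gm pattern (n=3): 0.1408515 : 0.38958177 : 0.35918196 : 0.11038477
Element Le pattern (n=1): 0.6936 : 0.3064
Convolve the two distributions (both contribute in 2-u steps):
  M: 0.1408515×0.6936 = 0.097695
  M+2: 0.1408515×0.3064 + 0.38958177×0.6936 = 0.313371
  M+4: 0.38958177×0.3064 + 0.35918196×0.6936 = 0.368496
  M+6: 0.35918196×0.3064 + 0.11038477×0.6936 = 0.186616
  M+8: 0.11038477×0.3064 = 0.033822
Scale to base peak (0.368496) = 100: 26.5 : 85.0 : 100.0 : 50.6 : 9.2

26.5 : 85.0 : 100.0 : 50.6 : 9.2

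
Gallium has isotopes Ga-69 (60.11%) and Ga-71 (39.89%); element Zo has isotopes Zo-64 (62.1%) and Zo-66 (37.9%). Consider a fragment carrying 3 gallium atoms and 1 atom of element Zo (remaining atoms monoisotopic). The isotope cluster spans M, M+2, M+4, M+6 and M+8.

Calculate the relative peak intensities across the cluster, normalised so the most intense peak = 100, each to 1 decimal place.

38.4 : 100.0 : 97.5 : 42.2 : 6.9

Gallium pattern (n=3): 0.21719018 : 0.43239309 : 0.28694328 : 0.06347345
Element Zo pattern (n=1): 0.6210 : 0.3790
Convolve the two distributions (both contribute in 2-u steps):
  M: 0.21719018×0.6210 = 0.134875
  M+2: 0.21719018×0.3790 + 0.43239309×0.6210 = 0.350831
  M+4: 0.43239309×0.3790 + 0.28694328×0.6210 = 0.342069
  M+6: 0.28694328×0.3790 + 0.06347345×0.6210 = 0.148169
  M+8: 0.06347345×0.3790 = 0.024056
Scale to base peak (0.350831) = 100: 38.4 : 100.0 : 97.5 : 42.2 : 6.9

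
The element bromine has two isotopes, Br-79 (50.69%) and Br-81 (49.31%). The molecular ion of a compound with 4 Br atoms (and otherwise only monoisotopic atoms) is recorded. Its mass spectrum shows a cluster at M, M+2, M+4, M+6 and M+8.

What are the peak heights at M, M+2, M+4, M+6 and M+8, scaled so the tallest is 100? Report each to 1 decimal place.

17.6 : 68.5 : 100.0 : 64.9 : 15.8

The 4 Br atoms are independent, so intensities follow the terms of (0.5069 + 0.4931)^4.
P(M) = 0.5069^4 = 0.066022
P(M+2) = 4 × 0.5069^3 × 0.4931^1 = 0.256899
P(M+4) = 6 × 0.5069^2 × 0.4931^2 = 0.374857
P(M+6) = 4 × 0.5069^1 × 0.4931^3 = 0.243101
P(M+8) = 0.4931^4 = 0.059121
The M+4 peak is largest (0.374857); scaling to 100 gives 17.6 : 68.5 : 100.0 : 64.9 : 15.8.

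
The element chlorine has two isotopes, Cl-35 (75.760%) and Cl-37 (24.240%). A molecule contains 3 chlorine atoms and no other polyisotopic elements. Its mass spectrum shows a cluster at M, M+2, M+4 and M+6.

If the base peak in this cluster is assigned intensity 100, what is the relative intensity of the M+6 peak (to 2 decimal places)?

(0.75760 + 0.24240)^3 gives M 0.4348, M+2 0.4174, M+4 0.1335, M+6 0.0142; the largest is M.
P(M) = C(3,0) × 0.75760^3 × 0.24240^0 = 1 × 0.4348304 × 1.0000 = 0.434830 (base)
P(M+6) = C(3,3) × 0.75760^0 × 0.24240^3 = 1 × 1.0000 × 0.01424288 = 0.014243
Relative intensity = 0.014243 / 0.434830 × 100 = 3.28

3.28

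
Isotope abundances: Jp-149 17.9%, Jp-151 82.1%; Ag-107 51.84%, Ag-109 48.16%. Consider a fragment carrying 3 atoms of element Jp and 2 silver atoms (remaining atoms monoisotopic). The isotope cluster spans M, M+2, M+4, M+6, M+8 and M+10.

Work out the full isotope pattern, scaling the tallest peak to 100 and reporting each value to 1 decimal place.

Element Jp pattern (n=3): 0.00573534 : 0.07891698 : 0.36196002 : 0.55338766
Silver pattern (n=2): 0.26873856 : 0.49932288 : 0.23193856
Convolve the two distributions (both contribute in 2-u steps):
  M: 0.00573534×0.26873856 = 0.001541
  M+2: 0.00573534×0.49932288 + 0.07891698×0.26873856 = 0.024072
  M+4: 0.00573534×0.23193856 + 0.07891698×0.49932288 + 0.36196002×0.26873856 = 0.138008
  M+6: 0.07891698×0.23193856 + 0.36196002×0.49932288 + 0.55338766×0.26873856 = 0.347755
  M+8: 0.36196002×0.23193856 + 0.55338766×0.49932288 = 0.360272
  M+10: 0.55338766×0.23193856 = 0.128352
Scale to base peak (0.360272) = 100: 0.4 : 6.7 : 38.3 : 96.5 : 100.0 : 35.6

0.4 : 6.7 : 38.3 : 96.5 : 100.0 : 35.6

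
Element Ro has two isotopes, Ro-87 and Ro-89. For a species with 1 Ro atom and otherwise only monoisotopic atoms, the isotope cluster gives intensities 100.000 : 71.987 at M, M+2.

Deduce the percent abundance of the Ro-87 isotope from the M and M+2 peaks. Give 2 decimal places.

58.14%

Let p = fractional abundance of Ro-87. I(M+2)/I(M) = [C(1,1)·p^0·(1−p)] / p^1 = 1·(1−p)/p = 71.987/100.000 = 0.7199
(1−p)/p = 0.7199/1 = 0.7199  ⇒  p = 1/(1 + 0.7199) = 0.5814
Ro-87: 58.14%, Ro-89: 41.86%.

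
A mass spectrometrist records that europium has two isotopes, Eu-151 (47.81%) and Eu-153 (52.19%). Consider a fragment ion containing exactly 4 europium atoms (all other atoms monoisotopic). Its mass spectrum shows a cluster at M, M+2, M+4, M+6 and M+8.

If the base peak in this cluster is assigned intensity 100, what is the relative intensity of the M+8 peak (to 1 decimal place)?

Binomial terms of (0.4781 + 0.5219)^4: M 0.0522, M+2 0.2281, M+4 0.3736, M+6 0.2719, M+8 0.0742 → M+4 is the base peak.
P(M+4) = C(4,2) × 0.4781^2 × 0.5219^2 = 6 × 0.22857961 × 0.27237961 = 0.373563 (base)
P(M+8) = C(4,4) × 0.4781^0 × 0.5219^4 = 1 × 1.0000 × 0.07419065 = 0.074191
Relative intensity = 0.074191 / 0.373563 × 100 = 19.9

19.9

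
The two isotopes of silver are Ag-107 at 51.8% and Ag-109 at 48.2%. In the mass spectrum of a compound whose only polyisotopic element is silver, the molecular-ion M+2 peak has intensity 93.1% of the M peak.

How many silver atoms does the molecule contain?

With n Ag atoms, P(M+2)/P(M) = C(n,1)·p^(n−1)q / p^n = n·q/p = n · 0.482/0.518.
n = 0.931 × 0.518/0.482 = 1.00 ≈ 1

1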